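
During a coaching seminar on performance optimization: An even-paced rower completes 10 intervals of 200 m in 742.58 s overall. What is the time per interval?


Split time = total_time / n_laps = 742.58 / 10
Split time = 74.258 s per lap

74.258 s


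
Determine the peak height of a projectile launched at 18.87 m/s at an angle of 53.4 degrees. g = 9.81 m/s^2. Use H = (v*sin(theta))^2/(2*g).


H = (v*sin(theta))^2 / (2*g)
vy = v*sin(theta) = 18.87 * sin(53.4 deg) = 15.1492 m/s
H = vy^2 / (2*g) = 229.4972 / (2*9.81)
H = 229.4972 / 19.62 = 11.6971 m

11.6971 m


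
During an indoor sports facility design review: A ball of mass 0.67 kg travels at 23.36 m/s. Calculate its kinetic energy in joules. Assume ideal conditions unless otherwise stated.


KE = 0.5 * m * v^2
KE = 0.5 * 0.67 * 23.36^2
KE = 0.5 * 0.67 * 545.6896 = 182.806 J

182.806 J


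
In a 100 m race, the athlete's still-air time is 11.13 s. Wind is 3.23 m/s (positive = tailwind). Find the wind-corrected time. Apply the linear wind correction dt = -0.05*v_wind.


dt = -0.05 * v_wind = -0.05 * 3.23 = -0.1615 s
t_corrected = t_still + dt = 11.13 + (-0.1615)
t_corrected = 10.9685 s

10.9685 s


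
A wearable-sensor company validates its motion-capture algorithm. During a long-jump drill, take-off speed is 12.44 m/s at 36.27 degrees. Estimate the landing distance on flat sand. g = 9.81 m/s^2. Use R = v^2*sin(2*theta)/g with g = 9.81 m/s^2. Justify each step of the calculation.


R = v^2 * sin(2*theta) / g
Convert angle to radians: theta = 36.27 deg = 0.633 rad
sin(2*theta) = sin(1.2661) = 0.9539
R = 12.44^2 * 0.9539 / 9.81
R = 154.7536 * 0.9539 / 9.81 = 15.0483 m

15.0483 m


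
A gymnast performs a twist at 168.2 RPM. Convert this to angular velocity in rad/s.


omega = RPM * 2 * pi / 60
omega = 168.2 * 2 * 3.14159 / 60
omega = 1056.8318 / 60 = 17.6139 rad/s

17.6139 rad/s


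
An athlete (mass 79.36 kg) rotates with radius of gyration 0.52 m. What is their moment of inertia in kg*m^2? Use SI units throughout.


I = m * k^2
I = 79.36 * 0.52^2
I = 79.36 * 0.2704 = 21.4589 kg*m^2

21.4589 kg*m^2


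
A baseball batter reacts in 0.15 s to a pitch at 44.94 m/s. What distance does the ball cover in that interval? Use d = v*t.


d = v * t
d = 44.94 * 0.15
d = 6.741 m

6.741 m


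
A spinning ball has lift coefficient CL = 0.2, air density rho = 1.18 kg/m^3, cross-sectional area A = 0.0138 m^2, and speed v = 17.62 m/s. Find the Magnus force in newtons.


FM = 0.5 * CL * rho * A * v^2
FM = 0.5 * 0.2 * 1.18 * 0.0138 * 17.62^2
v^2 = 310.4644
FM = 0.5 * 0.2 * 1.18 * 0.0138 * 310.4644 = 0.5056 N

0.5056 N


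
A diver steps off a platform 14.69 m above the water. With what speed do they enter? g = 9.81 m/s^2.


v = sqrt(2 * g * h)
v = sqrt(2 * 9.81 * 14.69)
v = sqrt(288.2178) = 16.977 m/s

16.977 m/s


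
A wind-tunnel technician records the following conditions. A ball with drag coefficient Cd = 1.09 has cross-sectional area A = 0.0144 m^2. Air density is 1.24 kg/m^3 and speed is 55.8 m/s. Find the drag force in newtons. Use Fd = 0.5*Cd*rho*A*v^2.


Fd = 0.5 * Cd * rho * A * v^2
Fd = 0.5 * 1.09 * 1.24 * 0.0144 * 55.8^2
v^2 = 3113.64
Fd = 0.5 * 1.09 * 1.24 * 0.0144 * 3113.64 = 30.3004 N

30.3004 N


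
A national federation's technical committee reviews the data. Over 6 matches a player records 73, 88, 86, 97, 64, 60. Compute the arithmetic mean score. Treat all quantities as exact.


Average = sum / n
Sum = 468
Average = 468 / 6 = 78

78


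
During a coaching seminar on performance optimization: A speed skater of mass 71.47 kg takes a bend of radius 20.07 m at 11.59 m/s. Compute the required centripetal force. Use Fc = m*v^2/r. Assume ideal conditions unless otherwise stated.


Fc = m * v^2 / r
v^2 = 11.59^2 = 134.3281
Fc = 71.47 * 134.3281 / 20.07
Fc = 9600.4293 / 20.07 = 478.3472 N

478.3472 N


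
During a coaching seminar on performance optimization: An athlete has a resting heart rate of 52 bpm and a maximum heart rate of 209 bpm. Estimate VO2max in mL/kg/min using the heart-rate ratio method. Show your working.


VO2max = 15.3 * HRmax / HRrest
VO2max = 15.3 * 209 / 52
VO2max = 3197.7 / 52 = 61.4942 mL/kg/min

61.4942 mL/kg/min


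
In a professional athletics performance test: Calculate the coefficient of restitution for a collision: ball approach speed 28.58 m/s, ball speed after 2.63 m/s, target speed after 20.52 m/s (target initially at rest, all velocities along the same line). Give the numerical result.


e = (v2_after - v1_after) / (v1_before - v2_before)
Numerator = 20.52 - 2.63 = 17.89
Denominator = 28.58 - 0 = 28.58
e = 17.89 / 28.58 = 0.626

0.626


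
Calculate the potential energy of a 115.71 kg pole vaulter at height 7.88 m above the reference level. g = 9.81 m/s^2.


PE = m * g * h
PE = 115.71 * 9.81 * 7.88
PE = 1135.1151 * 7.88 = 8944.707 J

8944.707 J


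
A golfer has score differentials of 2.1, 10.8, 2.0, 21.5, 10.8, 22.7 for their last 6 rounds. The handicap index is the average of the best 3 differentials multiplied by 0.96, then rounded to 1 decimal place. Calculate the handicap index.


All differentials: 2.1, 10.8, 2.0, 21.5, 10.8, 22.7
Sorted: 2.0, 2.1, 10.8, 10.8, 21.5, 22.7
Best 3: 2.0, 2.1, 10.8
Average of best = 14.9 / 3 = 4.9667
Raw index = 4.9667 * 0.96 = 4.768
Handicap index = round(4.768, 1) = 4.8

4.8


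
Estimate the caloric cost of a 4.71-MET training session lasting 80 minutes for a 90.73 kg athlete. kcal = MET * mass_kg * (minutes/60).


kcal = MET * mass * time_hr
Convert time: 80 min = 1.3333 hr
kcal = 4.71 * 90.73 * 1.3333
kcal = 569.7844 kcal

569.7844 kcal


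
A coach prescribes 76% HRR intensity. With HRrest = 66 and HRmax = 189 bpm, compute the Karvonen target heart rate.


Target = HRrest + pct*(HRmax - HRrest)
Heart rate reserve = HRmax - HRrest = 189 - 66 = 123 bpm
Fraction = 76% = 0.76
Target = 66 + 0.76 * 123
Target = 66 + 93.48 = 159.48 bpm

159.48 bpm


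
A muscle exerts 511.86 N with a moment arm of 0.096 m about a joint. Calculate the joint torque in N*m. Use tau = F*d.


tau = F * d
tau = 511.86 * 0.096
tau = 49.1386 N*m

49.1386 N*m


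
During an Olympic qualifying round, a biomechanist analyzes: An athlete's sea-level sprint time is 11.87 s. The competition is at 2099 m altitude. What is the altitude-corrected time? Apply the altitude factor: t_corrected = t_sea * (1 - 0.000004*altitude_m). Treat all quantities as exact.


Correction factor = 1 - 0.000004 * 2099 = 0.991604
t_corrected = t_sea * factor = 11.87 * 0.991604
t_corrected = 11.7703 s

11.7703 s


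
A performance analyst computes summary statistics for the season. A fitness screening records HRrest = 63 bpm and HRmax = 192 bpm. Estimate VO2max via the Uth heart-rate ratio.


VO2max = 15.3 * HRmax / HRrest
VO2max = 15.3 * 192 / 63
VO2max = 2937.6 / 63 = 46.6286 mL/kg/min

46.6286 mL/kg/min


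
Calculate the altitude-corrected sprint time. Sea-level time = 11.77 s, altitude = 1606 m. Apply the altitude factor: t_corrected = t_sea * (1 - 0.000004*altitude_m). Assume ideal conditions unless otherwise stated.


Correction factor = 1 - 0.000004 * 1606 = 0.993576
t_corrected = t_sea * factor = 11.77 * 0.993576
t_corrected = 11.6944 s

11.6944 s


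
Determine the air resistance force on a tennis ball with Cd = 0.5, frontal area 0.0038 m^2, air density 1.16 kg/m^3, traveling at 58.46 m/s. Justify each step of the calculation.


Fd = 0.5 * Cd * rho * A * v^2
Fd = 0.5 * 0.5 * 1.16 * 0.0038 * 58.46^2
v^2 = 3417.5716
Fd = 0.5 * 0.5 * 1.16 * 0.0038 * 3417.5716 = 3.7662 N

3.7662 N


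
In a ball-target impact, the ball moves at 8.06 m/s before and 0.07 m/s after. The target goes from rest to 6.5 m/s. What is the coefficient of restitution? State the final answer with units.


e = (v2_after - v1_after) / (v1_before - v2_before)
Numerator = 6.5 - 0.07 = 6.43
Denominator = 8.06 - 0 = 8.06
e = 6.43 / 8.06 = 0.7978

0.7978


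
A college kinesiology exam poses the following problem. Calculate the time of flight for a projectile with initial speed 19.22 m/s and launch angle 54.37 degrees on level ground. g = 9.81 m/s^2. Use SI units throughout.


T = 2*v*sin(theta)/g
sin(theta) = sin(54.37 deg) = 0.8128
T = 2*19.22*0.8128 / 9.81
T = 31.2439 / 9.81 = 3.1849 s

3.1849 s


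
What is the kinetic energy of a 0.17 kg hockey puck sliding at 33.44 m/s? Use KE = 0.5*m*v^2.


KE = 0.5 * m * v^2
KE = 0.5 * 0.17 * 33.44^2
KE = 0.5 * 0.17 * 1118.2336 = 95.0499 J

95.0499 J


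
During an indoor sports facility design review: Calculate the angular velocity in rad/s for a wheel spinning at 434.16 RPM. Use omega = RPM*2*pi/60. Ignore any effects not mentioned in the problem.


omega = RPM * 2 * pi / 60
omega = 434.16 * 2 * 3.14159 / 60
omega = 2727.9077 / 60 = 45.4651 rad/s

45.4651 rad/s


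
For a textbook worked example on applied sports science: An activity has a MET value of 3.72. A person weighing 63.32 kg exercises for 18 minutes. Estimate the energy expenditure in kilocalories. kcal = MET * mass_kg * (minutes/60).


kcal = MET * mass * time_hr
Convert time: 18 min = 0.3 hr
kcal = 3.72 * 63.32 * 0.3
kcal = 70.6651 kcal

70.6651 kcal


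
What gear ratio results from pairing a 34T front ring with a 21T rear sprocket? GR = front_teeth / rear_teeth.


GR = front_teeth / rear_teeth
GR = 34 / 21
GR = 1.619

1.619


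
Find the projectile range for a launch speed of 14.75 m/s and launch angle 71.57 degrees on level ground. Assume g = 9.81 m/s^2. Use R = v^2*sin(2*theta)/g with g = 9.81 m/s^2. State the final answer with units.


R = v^2 * sin(2*theta) / g
Convert angle to radians: theta = 71.57 deg = 1.2491 rad
sin(2*theta) = sin(2.4983) = 0.5999
R = 14.75^2 * 0.5999 / 9.81
R = 217.5625 * 0.5999 / 9.81 = 13.3035 m

13.3035 m


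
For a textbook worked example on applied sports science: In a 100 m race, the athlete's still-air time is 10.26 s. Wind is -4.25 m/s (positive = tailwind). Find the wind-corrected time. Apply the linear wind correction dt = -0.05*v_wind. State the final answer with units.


dt = -0.05 * v_wind = -0.05 * -4.25 = 0.2125 s
t_corrected = t_still + dt = 10.26 + (0.2125)
t_corrected = 10.4725 s

10.4725 s


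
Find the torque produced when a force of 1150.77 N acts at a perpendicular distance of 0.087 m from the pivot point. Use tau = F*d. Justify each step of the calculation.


tau = F * d
tau = 1150.77 * 0.087
tau = 100.117 N*m

100.117 N*m


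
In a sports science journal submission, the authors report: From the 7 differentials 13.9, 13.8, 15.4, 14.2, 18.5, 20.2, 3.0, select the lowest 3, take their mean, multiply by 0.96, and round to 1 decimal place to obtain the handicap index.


All differentials: 13.9, 13.8, 15.4, 14.2, 18.5, 20.2, 3.0
Sorted: 3.0, 13.8, 13.9, 14.2, 15.4, 18.5, 20.2
Best 3: 3.0, 13.8, 13.9
Average of best = 30.7 / 3 = 10.2333
Raw index = 10.2333 * 0.96 = 9.824
Handicap index = round(9.824, 1) = 9.8

9.8


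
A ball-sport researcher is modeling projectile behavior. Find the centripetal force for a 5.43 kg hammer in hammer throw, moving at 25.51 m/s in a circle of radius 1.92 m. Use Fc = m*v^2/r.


Fc = m * v^2 / r
v^2 = 25.51^2 = 650.7601
Fc = 5.43 * 650.7601 / 1.92
Fc = 3533.6273 / 1.92 = 1840.4309 N

1840.4309 N


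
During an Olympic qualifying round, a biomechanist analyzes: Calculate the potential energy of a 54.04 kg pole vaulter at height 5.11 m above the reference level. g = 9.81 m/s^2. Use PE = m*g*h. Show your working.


PE = m * g * h
PE = 54.04 * 9.81 * 5.11
PE = 530.1324 * 5.11 = 2708.9766 J

2708.9766 J


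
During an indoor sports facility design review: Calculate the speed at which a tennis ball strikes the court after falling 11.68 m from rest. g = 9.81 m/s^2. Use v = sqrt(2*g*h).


v = sqrt(2 * g * h)
v = sqrt(2 * 9.81 * 11.68)
v = sqrt(229.1616) = 15.1381 m/s

15.1381 m/s


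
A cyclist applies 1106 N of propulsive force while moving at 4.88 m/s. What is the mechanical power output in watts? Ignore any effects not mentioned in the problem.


P = F * v
P = 1106 * 4.88
P = 5397.28 W

5397.28 W


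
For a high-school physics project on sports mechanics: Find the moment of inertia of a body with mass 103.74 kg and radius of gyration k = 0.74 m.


I = m * k^2
I = 103.74 * 0.74^2
I = 103.74 * 0.5476 = 56.808 kg*m^2

56.808 kg*m^2


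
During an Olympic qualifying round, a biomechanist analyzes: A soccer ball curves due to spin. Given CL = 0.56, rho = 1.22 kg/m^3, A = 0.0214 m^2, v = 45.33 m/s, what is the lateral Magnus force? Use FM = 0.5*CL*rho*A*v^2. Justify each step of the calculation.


FM = 0.5 * CL * rho * A * v^2
FM = 0.5 * 0.56 * 1.22 * 0.0214 * 45.33^2
v^2 = 2054.8089
FM = 0.5 * 0.56 * 1.22 * 0.0214 * 2054.8089 = 15.0211 N

15.0211 N


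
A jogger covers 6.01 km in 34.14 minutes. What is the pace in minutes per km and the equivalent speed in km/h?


Pace = time / distance = 34.14 min / 6.01 km = 5.6805 min/km
Speed = distance / time_in_hours = 6.01 / 0.569 hr
Speed = 10.5624 km/h

5.6805 min/km, 10.5624 km/h


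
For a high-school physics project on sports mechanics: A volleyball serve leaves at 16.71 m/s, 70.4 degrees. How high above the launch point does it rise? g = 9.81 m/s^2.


H = (v*sin(theta))^2 / (2*g)
vy = v*sin(theta) = 16.71 * sin(70.4 deg) = 15.7418 m/s
H = vy^2 / (2*g) = 247.8036 / (2*9.81)
H = 247.8036 / 19.62 = 12.6302 m

12.6302 m


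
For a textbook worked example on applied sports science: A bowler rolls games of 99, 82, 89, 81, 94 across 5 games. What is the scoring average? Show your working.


Average = sum / n
Sum = 445
Average = 445 / 5 = 89

89


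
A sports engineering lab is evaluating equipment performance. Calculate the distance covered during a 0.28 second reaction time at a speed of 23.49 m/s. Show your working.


d = v * t
d = 23.49 * 0.28
d = 6.5772 m

6.5772 m


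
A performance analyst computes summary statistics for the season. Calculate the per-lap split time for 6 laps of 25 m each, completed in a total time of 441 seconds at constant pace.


Split time = total_time / n_laps = 441 / 6
Split time = 73.5 s per lap

73.5 s


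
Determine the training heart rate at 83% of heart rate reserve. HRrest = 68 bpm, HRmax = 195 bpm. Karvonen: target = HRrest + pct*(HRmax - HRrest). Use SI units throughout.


Target = HRrest + pct*(HRmax - HRrest)
Heart rate reserve = HRmax - HRrest = 195 - 68 = 127 bpm
Fraction = 83% = 0.83
Target = 68 + 0.83 * 127
Target = 68 + 105.41 = 173.41 bpm

173.41 bpm


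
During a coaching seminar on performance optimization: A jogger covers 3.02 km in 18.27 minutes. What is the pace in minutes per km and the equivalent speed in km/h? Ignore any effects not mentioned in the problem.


Pace = time / distance = 18.27 min / 3.02 km = 6.0497 min/km
Speed = distance / time_in_hours = 3.02 / 0.3045 hr
Speed = 9.9179 km/h

6.0497 min/km, 9.9179 km/h


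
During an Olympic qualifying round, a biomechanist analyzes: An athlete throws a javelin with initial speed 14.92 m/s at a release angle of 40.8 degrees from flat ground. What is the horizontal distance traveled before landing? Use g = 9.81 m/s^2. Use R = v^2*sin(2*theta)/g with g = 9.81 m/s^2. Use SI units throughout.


R = v^2 * sin(2*theta) / g
Convert angle to radians: theta = 40.8 deg = 0.7121 rad
sin(2*theta) = sin(1.4242) = 0.9893
R = 14.92^2 * 0.9893 / 9.81
R = 222.6064 * 0.9893 / 9.81 = 22.4484 m

22.4484 m


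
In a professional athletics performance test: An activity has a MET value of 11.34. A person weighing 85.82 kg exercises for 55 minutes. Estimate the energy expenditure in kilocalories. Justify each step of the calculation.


kcal = MET * mass * time_hr
Convert time: 55 min = 0.9167 hr
kcal = 11.34 * 85.82 * 0.9167
kcal = 892.0989 kcal

892.0989 kcal


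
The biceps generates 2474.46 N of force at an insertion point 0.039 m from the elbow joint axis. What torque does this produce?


tau = F * d
tau = 2474.46 * 0.039
tau = 96.5039 N*m

96.5039 N*m


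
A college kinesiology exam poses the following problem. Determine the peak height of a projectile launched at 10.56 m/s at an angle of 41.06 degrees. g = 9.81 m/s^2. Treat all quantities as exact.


H = (v*sin(theta))^2 / (2*g)
vy = v*sin(theta) = 10.56 * sin(41.06 deg) = 6.9363 m/s
H = vy^2 / (2*g) = 48.1126 / (2*9.81)
H = 48.1126 / 19.62 = 2.4522 m

2.4522 m


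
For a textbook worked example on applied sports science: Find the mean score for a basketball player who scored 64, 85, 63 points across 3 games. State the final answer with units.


Average = sum / n
Sum = 212
Average = 212 / 3 = 70.6667

70.6667


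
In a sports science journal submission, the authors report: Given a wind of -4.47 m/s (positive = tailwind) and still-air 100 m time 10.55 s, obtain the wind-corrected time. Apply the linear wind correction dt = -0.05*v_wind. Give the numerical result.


dt = -0.05 * v_wind = -0.05 * -4.47 = 0.2235 s
t_corrected = t_still + dt = 10.55 + (0.2235)
t_corrected = 10.7735 s

10.7735 s


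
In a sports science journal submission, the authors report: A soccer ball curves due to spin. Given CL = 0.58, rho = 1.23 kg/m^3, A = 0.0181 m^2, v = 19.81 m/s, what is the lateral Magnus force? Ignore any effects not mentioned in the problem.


FM = 0.5 * CL * rho * A * v^2
FM = 0.5 * 0.58 * 1.23 * 0.0181 * 19.81^2
v^2 = 392.4361
FM = 0.5 * 0.58 * 1.23 * 0.0181 * 392.4361 = 2.5337 N

2.5337 N


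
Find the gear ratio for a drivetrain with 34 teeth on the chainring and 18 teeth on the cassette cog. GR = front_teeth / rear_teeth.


GR = front_teeth / rear_teeth
GR = 34 / 18
GR = 1.8889

1.8889


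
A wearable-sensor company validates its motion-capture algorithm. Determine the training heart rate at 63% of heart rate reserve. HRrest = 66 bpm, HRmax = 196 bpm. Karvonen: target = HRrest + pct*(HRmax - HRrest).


Target = HRrest + pct*(HRmax - HRrest)
Heart rate reserve = HRmax - HRrest = 196 - 66 = 130 bpm
Fraction = 63% = 0.63
Target = 66 + 0.63 * 130
Target = 66 + 81.9 = 147.9 bpm

147.9 bpm


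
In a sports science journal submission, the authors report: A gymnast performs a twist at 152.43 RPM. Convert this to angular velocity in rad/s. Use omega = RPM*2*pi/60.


omega = RPM * 2 * pi / 60
omega = 152.43 * 2 * 3.14159 / 60
omega = 957.7459 / 60 = 15.9624 rad/s

15.9624 rad/s


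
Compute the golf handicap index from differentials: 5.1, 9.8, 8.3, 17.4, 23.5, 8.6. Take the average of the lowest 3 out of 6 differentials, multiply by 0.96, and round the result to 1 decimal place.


All differentials: 5.1, 9.8, 8.3, 17.4, 23.5, 8.6
Sorted: 5.1, 8.3, 8.6, 9.8, 17.4, 23.5
Best 3: 5.1, 8.3, 8.6
Average of best = 22 / 3 = 7.3333
Raw index = 7.3333 * 0.96 = 7.04
Handicap index = round(7.04, 1) = 7.0

7.0


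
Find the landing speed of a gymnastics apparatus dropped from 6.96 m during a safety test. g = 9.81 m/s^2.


v = sqrt(2 * g * h)
v = sqrt(2 * 9.81 * 6.96)
v = sqrt(136.5552) = 11.6857 m/s

11.6857 m/s


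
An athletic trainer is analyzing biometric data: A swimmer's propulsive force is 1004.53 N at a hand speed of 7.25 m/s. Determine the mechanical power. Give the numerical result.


P = F * v
P = 1004.53 * 7.25
P = 7282.8425 W

7282.8425 W


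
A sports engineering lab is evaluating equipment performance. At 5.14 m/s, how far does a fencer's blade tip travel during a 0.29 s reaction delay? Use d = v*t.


d = v * t
d = 5.14 * 0.29
d = 1.4906 m

1.4906 m


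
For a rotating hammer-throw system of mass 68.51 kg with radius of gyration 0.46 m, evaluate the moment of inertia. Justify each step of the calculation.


I = m * k^2
I = 68.51 * 0.46^2
I = 68.51 * 0.2116 = 14.4967 kg*m^2

14.4967 kg*m^2


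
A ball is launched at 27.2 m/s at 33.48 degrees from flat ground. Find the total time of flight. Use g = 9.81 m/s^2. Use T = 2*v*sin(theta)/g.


T = 2*v*sin(theta)/g
sin(theta) = sin(33.48 deg) = 0.5516
T = 2*27.2*0.5516 / 9.81
T = 30.0095 / 9.81 = 3.0591 s

3.0591 s


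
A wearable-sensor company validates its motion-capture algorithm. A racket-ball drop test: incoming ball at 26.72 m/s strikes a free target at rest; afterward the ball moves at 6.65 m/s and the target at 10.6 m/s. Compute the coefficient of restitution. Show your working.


e = (v2_after - v1_after) / (v1_before - v2_before)
Numerator = 10.6 - 6.65 = 3.95
Denominator = 26.72 - 0 = 26.72
e = 3.95 / 26.72 = 0.1478

0.1478


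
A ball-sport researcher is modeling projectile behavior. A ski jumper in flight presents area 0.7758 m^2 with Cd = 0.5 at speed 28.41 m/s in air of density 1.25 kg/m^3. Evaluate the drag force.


Fd = 0.5 * Cd * rho * A * v^2
Fd = 0.5 * 0.5 * 1.25 * 0.7758 * 28.41^2
v^2 = 807.1281
Fd = 0.5 * 0.5 * 1.25 * 0.7758 * 807.1281 = 195.6781 N

195.6781 N


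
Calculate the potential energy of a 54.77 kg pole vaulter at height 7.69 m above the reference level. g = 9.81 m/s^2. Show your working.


PE = m * g * h
PE = 54.77 * 9.81 * 7.69
PE = 537.2937 * 7.69 = 4131.7886 J

4131.7886 J


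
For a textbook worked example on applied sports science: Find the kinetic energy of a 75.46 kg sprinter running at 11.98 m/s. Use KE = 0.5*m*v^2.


KE = 0.5 * m * v^2
KE = 0.5 * 75.46 * 11.98^2
KE = 0.5 * 75.46 * 143.5204 = 5415.0247 J

5415.0247 J


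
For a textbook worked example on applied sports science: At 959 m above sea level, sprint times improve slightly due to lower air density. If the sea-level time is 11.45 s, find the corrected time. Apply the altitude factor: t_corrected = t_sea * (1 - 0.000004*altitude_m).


Correction factor = 1 - 0.000004 * 959 = 0.996164
t_corrected = t_sea * factor = 11.45 * 0.996164
t_corrected = 11.4061 s

11.4061 s


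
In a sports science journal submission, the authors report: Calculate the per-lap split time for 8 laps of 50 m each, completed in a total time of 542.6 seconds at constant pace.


Split time = total_time / n_laps = 542.6 / 8
Split time = 67.825 s per lap

67.825 s


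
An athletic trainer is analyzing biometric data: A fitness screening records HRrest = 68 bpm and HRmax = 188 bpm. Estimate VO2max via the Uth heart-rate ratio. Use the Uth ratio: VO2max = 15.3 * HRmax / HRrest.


VO2max = 15.3 * HRmax / HRrest
VO2max = 15.3 * 188 / 68
VO2max = 2876.4 / 68 = 42.3 mL/kg/min

42.3 mL/kg/min


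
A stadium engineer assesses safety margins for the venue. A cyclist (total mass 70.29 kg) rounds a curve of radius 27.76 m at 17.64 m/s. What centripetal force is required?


Fc = m * v^2 / r
v^2 = 17.64^2 = 311.1696
Fc = 70.29 * 311.1696 / 27.76
Fc = 21872.1112 / 27.76 = 787.9003 N

787.9003 N


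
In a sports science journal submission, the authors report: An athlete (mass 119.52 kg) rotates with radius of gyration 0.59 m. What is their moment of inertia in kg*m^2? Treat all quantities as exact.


I = m * k^2
I = 119.52 * 0.59^2
I = 119.52 * 0.3481 = 41.6049 kg*m^2

41.6049 kg*m^2


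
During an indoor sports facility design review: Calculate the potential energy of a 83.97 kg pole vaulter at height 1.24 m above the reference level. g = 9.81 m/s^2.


PE = m * g * h
PE = 83.97 * 9.81 * 1.24
PE = 823.7457 * 1.24 = 1021.4447 J

1021.4447 J


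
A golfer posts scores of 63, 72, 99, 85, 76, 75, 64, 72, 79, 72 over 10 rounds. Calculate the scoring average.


Average = sum / n
Sum = 757
Average = 757 / 10 = 75.7

75.7


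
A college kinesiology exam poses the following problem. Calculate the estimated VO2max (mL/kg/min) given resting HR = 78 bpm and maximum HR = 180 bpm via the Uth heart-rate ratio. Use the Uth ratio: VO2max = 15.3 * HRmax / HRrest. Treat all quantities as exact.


VO2max = 15.3 * HRmax / HRrest
VO2max = 15.3 * 180 / 78
VO2max = 2754 / 78 = 35.3077 mL/kg/min

35.3077 mL/kg/min


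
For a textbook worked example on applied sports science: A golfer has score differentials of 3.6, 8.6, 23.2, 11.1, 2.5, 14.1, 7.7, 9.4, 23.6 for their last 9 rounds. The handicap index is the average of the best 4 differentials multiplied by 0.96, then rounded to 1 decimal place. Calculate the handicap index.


All differentials: 3.6, 8.6, 23.2, 11.1, 2.5, 14.1, 7.7, 9.4, 23.6
Sorted: 2.5, 3.6, 7.7, 8.6, 9.4, 11.1, 14.1, 23.2, 23.6
Best 4: 2.5, 3.6, 7.7, 8.6
Average of best = 22.4 / 4 = 5.6
Raw index = 5.6 * 0.96 = 5.376
Handicap index = round(5.376, 1) = 5.4

5.4


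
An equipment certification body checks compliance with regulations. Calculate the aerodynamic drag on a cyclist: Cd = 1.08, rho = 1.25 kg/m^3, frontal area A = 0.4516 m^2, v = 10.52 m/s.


Fd = 0.5 * Cd * rho * A * v^2
Fd = 0.5 * 1.08 * 1.25 * 0.4516 * 10.52^2
v^2 = 110.6704
Fd = 0.5 * 1.08 * 1.25 * 0.4516 * 110.6704 = 33.7357 N

33.7357 N


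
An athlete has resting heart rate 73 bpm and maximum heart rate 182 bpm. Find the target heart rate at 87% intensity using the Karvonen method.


Target = HRrest + pct*(HRmax - HRrest)
Heart rate reserve = HRmax - HRrest = 182 - 73 = 109 bpm
Fraction = 87% = 0.87
Target = 73 + 0.87 * 109
Target = 73 + 94.83 = 167.83 bpm

167.83 bpm


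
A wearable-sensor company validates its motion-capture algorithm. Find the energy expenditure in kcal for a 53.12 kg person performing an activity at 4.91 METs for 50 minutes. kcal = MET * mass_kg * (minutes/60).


kcal = MET * mass * time_hr
Convert time: 50 min = 0.8333 hr
kcal = 4.91 * 53.12 * 0.8333
kcal = 217.3493 kcal

217.3493 kcal


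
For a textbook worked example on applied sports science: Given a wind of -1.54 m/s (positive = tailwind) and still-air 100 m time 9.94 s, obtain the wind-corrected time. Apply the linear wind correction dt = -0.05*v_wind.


dt = -0.05 * v_wind = -0.05 * -1.54 = 0.077 s
t_corrected = t_still + dt = 9.94 + (0.077)
t_corrected = 10.017 s

10.017 s


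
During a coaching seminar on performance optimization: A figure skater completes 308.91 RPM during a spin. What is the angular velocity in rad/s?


omega = RPM * 2 * pi / 60
omega = 308.91 * 2 * 3.14159 / 60
omega = 1940.9388 / 60 = 32.349 rad/s

32.349 rad/s


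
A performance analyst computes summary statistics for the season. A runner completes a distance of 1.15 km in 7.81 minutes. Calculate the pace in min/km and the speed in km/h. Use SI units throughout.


Pace = time / distance = 7.81 min / 1.15 km = 6.7913 min/km
Speed = distance / time_in_hours = 1.15 / 0.1302 hr
Speed = 8.8348 km/h

6.7913 min/km, 8.8348 km/h


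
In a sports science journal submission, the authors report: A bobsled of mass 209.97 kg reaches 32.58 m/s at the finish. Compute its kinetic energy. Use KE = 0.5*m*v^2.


KE = 0.5 * m * v^2
KE = 0.5 * 209.97 * 32.58^2
KE = 0.5 * 209.97 * 1061.4564 = 111437.0002 J

111437.0002 J


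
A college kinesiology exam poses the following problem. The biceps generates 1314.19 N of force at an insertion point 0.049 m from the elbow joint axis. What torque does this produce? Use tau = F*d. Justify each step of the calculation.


tau = F * d
tau = 1314.19 * 0.049
tau = 64.3953 N*m

64.3953 N*m


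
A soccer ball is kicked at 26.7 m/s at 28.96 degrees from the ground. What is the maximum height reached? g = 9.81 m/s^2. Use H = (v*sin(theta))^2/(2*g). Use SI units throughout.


H = (v*sin(theta))^2 / (2*g)
vy = v*sin(theta) = 26.7 * sin(28.96 deg) = 12.9281 m/s
H = vy^2 / (2*g) = 167.136 / (2*9.81)
H = 167.136 / 19.62 = 8.5187 m

8.5187 m


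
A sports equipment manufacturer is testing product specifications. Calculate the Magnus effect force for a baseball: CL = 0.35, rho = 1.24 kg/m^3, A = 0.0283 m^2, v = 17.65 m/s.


FM = 0.5 * CL * rho * A * v^2
FM = 0.5 * 0.35 * 1.24 * 0.0283 * 17.65^2
v^2 = 311.5225
FM = 0.5 * 0.35 * 1.24 * 0.0283 * 311.5225 = 1.9131 N

1.9131 N


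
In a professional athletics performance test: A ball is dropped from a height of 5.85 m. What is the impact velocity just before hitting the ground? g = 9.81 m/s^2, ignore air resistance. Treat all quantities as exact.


v = sqrt(2 * g * h)
v = sqrt(2 * 9.81 * 5.85)
v = sqrt(114.777) = 10.7134 m/s

10.7134 m/s


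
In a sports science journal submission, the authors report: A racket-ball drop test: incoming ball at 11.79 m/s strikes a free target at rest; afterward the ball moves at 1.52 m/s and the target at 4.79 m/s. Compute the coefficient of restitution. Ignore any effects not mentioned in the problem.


e = (v2_after - v1_after) / (v1_before - v2_before)
Numerator = 4.79 - 1.52 = 3.27
Denominator = 11.79 - 0 = 11.79
e = 3.27 / 11.79 = 0.2774

0.2774


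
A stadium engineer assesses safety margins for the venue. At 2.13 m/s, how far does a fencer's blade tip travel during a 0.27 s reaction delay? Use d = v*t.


d = v * t
d = 2.13 * 0.27
d = 0.5751 m

0.5751 m


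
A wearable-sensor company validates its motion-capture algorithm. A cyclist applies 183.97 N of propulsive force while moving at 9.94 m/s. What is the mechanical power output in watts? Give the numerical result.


P = F * v
P = 183.97 * 9.94
P = 1828.6618 W

1828.6618 W


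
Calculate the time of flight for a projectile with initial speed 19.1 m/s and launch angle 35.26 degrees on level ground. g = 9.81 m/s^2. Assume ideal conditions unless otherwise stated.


T = 2*v*sin(theta)/g
sin(theta) = sin(35.26 deg) = 0.5773
T = 2*19.1*0.5773 / 9.81
T = 22.0524 / 9.81 = 2.248 s

2.248 s


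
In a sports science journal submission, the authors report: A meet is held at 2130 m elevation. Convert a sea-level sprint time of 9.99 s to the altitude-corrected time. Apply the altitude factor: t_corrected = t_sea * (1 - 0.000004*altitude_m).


Correction factor = 1 - 0.000004 * 2130 = 0.99148
t_corrected = t_sea * factor = 9.99 * 0.99148
t_corrected = 9.9049 s

9.9049 s


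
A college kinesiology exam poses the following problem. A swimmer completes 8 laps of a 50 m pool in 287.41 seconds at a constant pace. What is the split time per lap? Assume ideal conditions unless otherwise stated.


Split time = total_time / n_laps = 287.41 / 8
Split time = 35.9263 s per lap

35.9263 s


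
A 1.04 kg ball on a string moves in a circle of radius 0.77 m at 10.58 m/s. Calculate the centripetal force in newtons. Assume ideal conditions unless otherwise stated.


Fc = m * v^2 / r
v^2 = 10.58^2 = 111.9364
Fc = 1.04 * 111.9364 / 0.77
Fc = 116.4139 / 0.77 = 151.1868 N

151.1868 N


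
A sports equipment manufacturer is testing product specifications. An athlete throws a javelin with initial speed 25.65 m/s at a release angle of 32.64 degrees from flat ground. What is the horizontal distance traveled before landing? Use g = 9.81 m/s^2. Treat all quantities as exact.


R = v^2 * sin(2*theta) / g
Convert angle to radians: theta = 32.64 deg = 0.5697 rad
sin(2*theta) = sin(1.1394) = 0.9084
R = 25.65^2 * 0.9084 / 9.81
R = 657.9225 * 0.9084 / 9.81 = 60.9207 m

60.9207 m


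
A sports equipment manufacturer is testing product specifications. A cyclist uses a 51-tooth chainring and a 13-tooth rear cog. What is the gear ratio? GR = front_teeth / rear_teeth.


GR = front_teeth / rear_teeth
GR = 51 / 13
GR = 3.9231

3.9231


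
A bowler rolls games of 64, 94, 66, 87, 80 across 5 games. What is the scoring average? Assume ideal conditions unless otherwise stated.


Average = sum / n
Sum = 391
Average = 391 / 5 = 78.2

78.2


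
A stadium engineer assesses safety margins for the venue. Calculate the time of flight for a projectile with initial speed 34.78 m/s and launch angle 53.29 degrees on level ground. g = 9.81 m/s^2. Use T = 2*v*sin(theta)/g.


T = 2*v*sin(theta)/g
sin(theta) = sin(53.29 deg) = 0.8017
T = 2*34.78*0.8017 / 9.81
T = 55.7643 / 9.81 = 5.6844 s

5.6844 s


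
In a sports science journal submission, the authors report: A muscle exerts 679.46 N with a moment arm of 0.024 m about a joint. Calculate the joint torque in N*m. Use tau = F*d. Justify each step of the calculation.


tau = F * d
tau = 679.46 * 0.024
tau = 16.307 N*m

16.307 N*m


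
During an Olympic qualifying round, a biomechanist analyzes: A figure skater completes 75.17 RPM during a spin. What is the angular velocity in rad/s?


omega = RPM * 2 * pi / 60
omega = 75.17 * 2 * 3.14159 / 60
omega = 472.307 / 60 = 7.8718 rad/s

7.8718 rad/s


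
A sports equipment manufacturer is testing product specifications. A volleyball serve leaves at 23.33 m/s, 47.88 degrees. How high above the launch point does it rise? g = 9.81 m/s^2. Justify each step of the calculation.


H = (v*sin(theta))^2 / (2*g)
vy = v*sin(theta) = 23.33 * sin(47.88 deg) = 17.3048 m/s
H = vy^2 / (2*g) = 299.4573 / (2*9.81)
H = 299.4573 / 19.62 = 15.2629 m

15.2629 m


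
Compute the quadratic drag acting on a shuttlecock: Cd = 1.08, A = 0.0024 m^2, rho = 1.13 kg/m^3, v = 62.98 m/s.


Fd = 0.5 * Cd * rho * A * v^2
Fd = 0.5 * 1.08 * 1.13 * 0.0024 * 62.98^2
v^2 = 3966.4804
Fd = 0.5 * 1.08 * 1.13 * 0.0024 * 3966.4804 = 5.8088 N

5.8088 N


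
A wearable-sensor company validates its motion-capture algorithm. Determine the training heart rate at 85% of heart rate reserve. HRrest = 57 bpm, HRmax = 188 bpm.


Target = HRrest + pct*(HRmax - HRrest)
Heart rate reserve = HRmax - HRrest = 188 - 57 = 131 bpm
Fraction = 85% = 0.85
Target = 57 + 0.85 * 131
Target = 57 + 111.35 = 168.35 bpm

168.35 bpm


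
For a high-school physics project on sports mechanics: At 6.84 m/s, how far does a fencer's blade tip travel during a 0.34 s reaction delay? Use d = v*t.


d = v * t
d = 6.84 * 0.34
d = 2.3256 m

2.3256 m


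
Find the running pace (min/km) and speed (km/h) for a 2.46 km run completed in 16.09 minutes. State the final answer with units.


Pace = time / distance = 16.09 min / 2.46 km = 6.5407 min/km
Speed = distance / time_in_hours = 2.46 / 0.2682 hr
Speed = 9.1734 km/h

6.5407 min/km, 9.1734 km/h


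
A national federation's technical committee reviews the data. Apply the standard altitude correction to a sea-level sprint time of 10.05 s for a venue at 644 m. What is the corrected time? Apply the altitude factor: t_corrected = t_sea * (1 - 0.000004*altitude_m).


Correction factor = 1 - 0.000004 * 644 = 0.997424
t_corrected = t_sea * factor = 10.05 * 0.997424
t_corrected = 10.0241 s

10.0241 s


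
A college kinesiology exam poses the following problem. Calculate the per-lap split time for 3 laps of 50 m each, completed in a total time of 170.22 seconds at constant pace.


Split time = total_time / n_laps = 170.22 / 3
Split time = 56.74 s per lap

56.74 s


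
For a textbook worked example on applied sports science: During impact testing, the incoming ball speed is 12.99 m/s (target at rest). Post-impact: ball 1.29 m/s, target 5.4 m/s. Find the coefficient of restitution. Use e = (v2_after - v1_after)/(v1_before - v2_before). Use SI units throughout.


e = (v2_after - v1_after) / (v1_before - v2_before)
Numerator = 5.4 - 1.29 = 4.11
Denominator = 12.99 - 0 = 12.99
e = 4.11 / 12.99 = 0.3164

0.3164


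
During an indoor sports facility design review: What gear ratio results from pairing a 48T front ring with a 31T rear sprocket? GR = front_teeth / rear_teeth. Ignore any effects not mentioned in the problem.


GR = front_teeth / rear_teeth
GR = 48 / 31
GR = 1.5484

1.5484


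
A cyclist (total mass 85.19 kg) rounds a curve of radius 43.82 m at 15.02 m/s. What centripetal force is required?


Fc = m * v^2 / r
v^2 = 15.02^2 = 225.6004
Fc = 85.19 * 225.6004 / 43.82
Fc = 19218.8981 / 43.82 = 438.5874 N

438.5874 N


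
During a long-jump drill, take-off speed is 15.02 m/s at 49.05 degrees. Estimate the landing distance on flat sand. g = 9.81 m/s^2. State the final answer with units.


R = v^2 * sin(2*theta) / g
Convert angle to radians: theta = 49.05 deg = 0.8561 rad
sin(2*theta) = sin(1.7122) = 0.99
R = 15.02^2 * 0.99 / 9.81
R = 225.6004 * 0.99 / 9.81 = 22.7676 m

22.7676 m


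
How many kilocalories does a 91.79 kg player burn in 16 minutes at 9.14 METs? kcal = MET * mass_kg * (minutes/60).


kcal = MET * mass * time_hr
Convert time: 16 min = 0.2667 hr
kcal = 9.14 * 91.79 * 0.2667
kcal = 223.7228 kcal

223.7228 kcal


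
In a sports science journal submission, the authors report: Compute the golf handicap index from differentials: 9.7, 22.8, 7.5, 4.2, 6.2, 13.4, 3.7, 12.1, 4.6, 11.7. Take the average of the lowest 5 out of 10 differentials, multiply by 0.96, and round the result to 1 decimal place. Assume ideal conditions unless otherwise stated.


All differentials: 9.7, 22.8, 7.5, 4.2, 6.2, 13.4, 3.7, 12.1, 4.6, 11.7
Sorted: 3.7, 4.2, 4.6, 6.2, 7.5, 9.7, 11.7, 12.1, 13.4, 22.8
Best 5: 3.7, 4.2, 4.6, 6.2, 7.5
Average of best = 26.2 / 5 = 5.24
Raw index = 5.24 * 0.96 = 5.0304
Handicap index = round(5.0304, 1) = 5.0

5.0


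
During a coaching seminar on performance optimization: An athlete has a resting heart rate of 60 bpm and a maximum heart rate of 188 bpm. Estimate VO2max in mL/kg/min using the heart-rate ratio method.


VO2max = 15.3 * HRmax / HRrest
VO2max = 15.3 * 188 / 60
VO2max = 2876.4 / 60 = 47.94 mL/kg/min

47.94 mL/kg/min


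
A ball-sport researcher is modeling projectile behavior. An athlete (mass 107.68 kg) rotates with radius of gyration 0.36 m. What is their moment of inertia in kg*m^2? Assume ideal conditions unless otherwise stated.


I = m * k^2
I = 107.68 * 0.36^2
I = 107.68 * 0.1296 = 13.9553 kg*m^2

13.9553 kg*m^2


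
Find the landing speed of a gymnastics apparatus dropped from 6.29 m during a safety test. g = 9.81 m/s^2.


v = sqrt(2 * g * h)
v = sqrt(2 * 9.81 * 6.29)
v = sqrt(123.4098) = 11.109 m/s

11.109 m/s


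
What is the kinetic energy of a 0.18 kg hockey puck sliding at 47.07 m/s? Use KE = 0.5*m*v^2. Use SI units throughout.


KE = 0.5 * m * v^2
KE = 0.5 * 0.18 * 47.07^2
KE = 0.5 * 0.18 * 2215.5849 = 199.4026 J

199.4026 J


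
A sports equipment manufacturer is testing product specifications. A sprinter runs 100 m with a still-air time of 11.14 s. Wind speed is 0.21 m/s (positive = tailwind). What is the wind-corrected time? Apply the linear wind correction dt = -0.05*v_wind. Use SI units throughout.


dt = -0.05 * v_wind = -0.05 * 0.21 = -0.0105 s
t_corrected = t_still + dt = 11.14 + (-0.0105)
t_corrected = 11.1295 s

11.1295 s


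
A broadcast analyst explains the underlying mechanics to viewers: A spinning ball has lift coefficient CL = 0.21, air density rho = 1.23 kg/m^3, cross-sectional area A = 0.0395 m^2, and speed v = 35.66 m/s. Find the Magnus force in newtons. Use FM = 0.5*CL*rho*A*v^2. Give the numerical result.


FM = 0.5 * CL * rho * A * v^2
FM = 0.5 * 0.21 * 1.23 * 0.0395 * 35.66^2
v^2 = 1271.6356
FM = 0.5 * 0.21 * 1.23 * 0.0395 * 1271.6356 = 6.4872 N

6.4872 N


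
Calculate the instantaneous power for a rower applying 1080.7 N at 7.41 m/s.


P = F * v
P = 1080.7 * 7.41
P = 8007.987 W

8007.987 W


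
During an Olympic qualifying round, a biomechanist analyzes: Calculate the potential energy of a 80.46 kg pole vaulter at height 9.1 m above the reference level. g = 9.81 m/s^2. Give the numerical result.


PE = m * g * h
PE = 80.46 * 9.81 * 9.1
PE = 789.3126 * 9.1 = 7182.7447 J

7182.7447 J


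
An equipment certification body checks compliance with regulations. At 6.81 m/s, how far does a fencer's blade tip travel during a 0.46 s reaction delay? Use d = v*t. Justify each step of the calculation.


d = v * t
d = 6.81 * 0.46
d = 3.1326 m

3.1326 m


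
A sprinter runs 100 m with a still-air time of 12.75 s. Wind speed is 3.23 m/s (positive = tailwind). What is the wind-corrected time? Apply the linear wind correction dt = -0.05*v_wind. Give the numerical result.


dt = -0.05 * v_wind = -0.05 * 3.23 = -0.1615 s
t_corrected = t_still + dt = 12.75 + (-0.1615)
t_corrected = 12.5885 s

12.5885 s


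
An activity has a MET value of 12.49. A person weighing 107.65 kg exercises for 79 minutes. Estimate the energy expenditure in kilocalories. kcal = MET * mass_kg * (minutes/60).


kcal = MET * mass * time_hr
Convert time: 79 min = 1.3167 hr
kcal = 12.49 * 107.65 * 1.3167
kcal = 1770.3222 kcal

1770.3222 kcal
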